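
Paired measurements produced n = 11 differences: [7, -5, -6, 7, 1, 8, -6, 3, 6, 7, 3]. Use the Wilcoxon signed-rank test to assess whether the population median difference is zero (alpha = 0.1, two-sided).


Step 1: Drop any zero differences (none here) and take |d_i|.
|d| = [7, 5, 6, 7, 1, 8, 6, 3, 6, 7, 3]
Step 2: Midrank |d_i| (ties get averaged ranks).
ranks: |7|->9, |5|->4, |6|->6, |7|->9, |1|->1, |8|->11, |6|->6, |3|->2.5, |6|->6, |7|->9, |3|->2.5
Step 3: Attach original signs; sum ranks with positive sign and with negative sign.
W+ = 9 + 9 + 1 + 11 + 2.5 + 6 + 9 + 2.5 = 50
W- = 4 + 6 + 6 = 16
(Check: W+ + W- = 66 should equal n(n+1)/2 = 66.)
Step 4: Test statistic W = min(W+, W-) = 16.
Step 5: Ties in |d|, so use the tie-corrected normal approximation.
        E[W] = n(n+1)/4 = 11*12/4 = 33.
        Tie groups: |d|=3 (t=2), |d|=6 (t=3), |d|=7 (t=3); sum(t^3 - t) = 54.
        Var[W] = n(n+1)(2n+1)/24 - sum(t^3-t)/48 = 3036/24 - 54/48 = 125.375.
        z = (W - E[W]) / sqrt(Var[W]) = (16 - 33) / 11.1971 = -1.5183.
        Two-sided p = 2*Phi(z) = 0.128951.
Step 6: alpha = 0.1. fail to reject H0.

W+ = 50, W- = 16, W = min = 16, p = 0.128951, fail to reject H0.


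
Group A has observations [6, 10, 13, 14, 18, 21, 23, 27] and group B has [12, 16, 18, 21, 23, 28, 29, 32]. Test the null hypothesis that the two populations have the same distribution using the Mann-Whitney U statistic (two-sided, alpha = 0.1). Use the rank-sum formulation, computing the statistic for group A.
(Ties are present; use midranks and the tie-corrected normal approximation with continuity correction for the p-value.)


Step 1: Combine and sort all 16 observations; assign midranks.
sorted (value, group): (6,X), (10,X), (12,Y), (13,X), (14,X), (16,Y), (18,X), (18,Y), (21,X), (21,Y), (23,X), (23,Y), (27,X), (28,Y), (29,Y), (32,Y)
ranks: 6->1, 10->2, 12->3, 13->4, 14->5, 16->6, 18->7.5, 18->7.5, 21->9.5, 21->9.5, 23->11.5, 23->11.5, 27->13, 28->14, 29->15, 32->16
Step 2: Rank sum for X: R1 = 1 + 2 + 4 + 5 + 7.5 + 9.5 + 11.5 + 13 = 53.5.
Step 3: U_X = R1 - n1(n1+1)/2 = 53.5 - 8*9/2 = 53.5 - 36 = 17.5.
       U_Y = n1*n2 - U_X = 64 - 17.5 = 46.5.
Step 4: Ties are present, so use the tie-corrected normal approximation (with continuity correction) for the p-value.
Step 5: p-value = 0.140603; compare to alpha = 0.1. fail to reject H0.

U_X = 17.5, p = 0.140603, fail to reject H0 at alpha = 0.1.


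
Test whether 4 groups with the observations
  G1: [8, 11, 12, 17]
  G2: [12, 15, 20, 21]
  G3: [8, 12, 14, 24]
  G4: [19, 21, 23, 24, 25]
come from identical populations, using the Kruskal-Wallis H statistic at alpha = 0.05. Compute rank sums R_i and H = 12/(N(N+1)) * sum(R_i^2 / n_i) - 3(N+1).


Step 1: Combine all N = 17 observations and assign midranks.
sorted (value, group, rank): (8,G1,1.5), (8,G3,1.5), (11,G1,3), (12,G1,5), (12,G2,5), (12,G3,5), (14,G3,7), (15,G2,8), (17,G1,9), (19,G4,10), (20,G2,11), (21,G2,12.5), (21,G4,12.5), (23,G4,14), (24,G3,15.5), (24,G4,15.5), (25,G4,17)
Step 2: Sum ranks within each group.
R_1 = 18.5 (n_1 = 4)
R_2 = 36.5 (n_2 = 4)
R_3 = 29 (n_3 = 4)
R_4 = 69 (n_4 = 5)
Step 3: H = 12/(N(N+1)) * sum(R_i^2/n_i) - 3(N+1)
     = 12/(17*18) * (18.5^2/4 + 36.5^2/4 + 29^2/4 + 69^2/5) - 3*18
     = 0.039216 * 1581.08 - 54
     = 8.002941.
Step 4: Ties present; correction factor C = 1 - 42/(17^3 - 17) = 0.991422. Corrected H = 8.002941 / 0.991422 = 8.072188.
Step 5: Under H0, H ~ chi^2(3); p-value = 0.044543.
Step 6: alpha = 0.05. reject H0.

H = 8.0722, df = 3, p = 0.044543, reject H0.


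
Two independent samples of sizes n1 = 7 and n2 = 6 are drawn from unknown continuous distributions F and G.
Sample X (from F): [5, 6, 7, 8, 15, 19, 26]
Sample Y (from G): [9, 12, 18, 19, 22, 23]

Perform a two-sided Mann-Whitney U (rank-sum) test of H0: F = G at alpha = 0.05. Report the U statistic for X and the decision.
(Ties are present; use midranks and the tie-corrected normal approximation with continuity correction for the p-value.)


Step 1: Combine and sort all 13 observations; assign midranks.
sorted (value, group): (5,X), (6,X), (7,X), (8,X), (9,Y), (12,Y), (15,X), (18,Y), (19,X), (19,Y), (22,Y), (23,Y), (26,X)
ranks: 5->1, 6->2, 7->3, 8->4, 9->5, 12->6, 15->7, 18->8, 19->9.5, 19->9.5, 22->11, 23->12, 26->13
Step 2: Rank sum for X: R1 = 1 + 2 + 3 + 4 + 7 + 9.5 + 13 = 39.5.
Step 3: U_X = R1 - n1(n1+1)/2 = 39.5 - 7*8/2 = 39.5 - 28 = 11.5.
       U_Y = n1*n2 - U_X = 42 - 11.5 = 30.5.
Step 4: Ties are present, so use the tie-corrected normal approximation (with continuity correction) for the p-value.
Step 5: p-value = 0.197926; compare to alpha = 0.05. fail to reject H0.

U_X = 11.5, p = 0.197926, fail to reject H0 at alpha = 0.05.


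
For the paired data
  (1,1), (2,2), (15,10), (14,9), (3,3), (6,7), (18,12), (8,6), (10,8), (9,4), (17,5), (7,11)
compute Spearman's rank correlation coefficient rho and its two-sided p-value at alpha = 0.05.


Step 1: Rank x and y separately (midranks; no ties here).
rank(x): 1->1, 2->2, 15->10, 14->9, 3->3, 6->4, 18->12, 8->6, 10->8, 9->7, 17->11, 7->5
rank(y): 1->1, 2->2, 10->10, 9->9, 3->3, 7->7, 12->12, 6->6, 8->8, 4->4, 5->5, 11->11
Step 2: d_i = R_x(i) - R_y(i); compute d_i^2.
  (1-1)^2=0, (2-2)^2=0, (10-10)^2=0, (9-9)^2=0, (3-3)^2=0, (4-7)^2=9, (12-12)^2=0, (6-6)^2=0, (8-8)^2=0, (7-4)^2=9, (11-5)^2=36, (5-11)^2=36
sum(d^2) = 90.
Step 3: rho = 1 - 6*90 / (12*(12^2 - 1)) = 1 - 540/1716 = 0.685315.
Step 4: Under H0, t = rho * sqrt((n-2)/(1-rho^2)) = 2.9759 ~ t(10).
Step 5: Two-sided p-value from the t-distribution with 10 df = 0.013906.
Step 6: alpha = 0.05. reject H0.

rho = 0.6853, p = 0.013906, reject H0 at alpha = 0.05.


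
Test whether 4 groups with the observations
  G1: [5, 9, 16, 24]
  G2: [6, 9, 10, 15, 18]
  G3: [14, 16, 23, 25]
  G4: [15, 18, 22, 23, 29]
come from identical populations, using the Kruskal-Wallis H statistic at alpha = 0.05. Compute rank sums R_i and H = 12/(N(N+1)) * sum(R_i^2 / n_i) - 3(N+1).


Step 1: Combine all N = 18 observations and assign midranks.
sorted (value, group, rank): (5,G1,1), (6,G2,2), (9,G1,3.5), (9,G2,3.5), (10,G2,5), (14,G3,6), (15,G2,7.5), (15,G4,7.5), (16,G1,9.5), (16,G3,9.5), (18,G2,11.5), (18,G4,11.5), (22,G4,13), (23,G3,14.5), (23,G4,14.5), (24,G1,16), (25,G3,17), (29,G4,18)
Step 2: Sum ranks within each group.
R_1 = 30 (n_1 = 4)
R_2 = 29.5 (n_2 = 5)
R_3 = 47 (n_3 = 4)
R_4 = 64.5 (n_4 = 5)
Step 3: H = 12/(N(N+1)) * sum(R_i^2/n_i) - 3(N+1)
     = 12/(18*19) * (30^2/4 + 29.5^2/5 + 47^2/4 + 64.5^2/5) - 3*19
     = 0.035088 * 1783.35 - 57
     = 5.573684.
Step 4: Ties present; correction factor C = 1 - 30/(18^3 - 18) = 0.994840. Corrected H = 5.573684 / 0.994840 = 5.602593.
Step 5: Under H0, H ~ chi^2(3); p-value = 0.132630.
Step 6: alpha = 0.05. fail to reject H0.

H = 5.6026, df = 3, p = 0.132630, fail to reject H0.


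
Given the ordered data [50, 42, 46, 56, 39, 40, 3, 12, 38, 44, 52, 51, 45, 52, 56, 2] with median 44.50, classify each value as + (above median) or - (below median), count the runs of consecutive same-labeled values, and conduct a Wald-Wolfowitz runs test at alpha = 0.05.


Step 1: Compute median = 44.50; label A = above, B = below.
Labels in order: ABAABBBBBBAAAAAB  (n_A = 8, n_B = 8)
Step 2: Count runs R = 6.
Step 3: Under H0 (random ordering), E[R] = 2*n_A*n_B/(n_A+n_B) + 1 = 2*8*8/16 + 1 = 9.0000.
        Var[R] = 2*n_A*n_B*(2*n_A*n_B - n_A - n_B) / ((n_A+n_B)^2 * (n_A+n_B-1)) = 14336/3840 = 3.7333.
        SD[R] = 1.9322.
Step 4: Continuity-corrected z = (R + 0.5 - E[R]) / SD[R] = (6 + 0.5 - 9.0000) / 1.9322 = -1.2939.
Step 5: Two-sided p-value via normal approximation = 2*(1 - Phi(|z|)) = 0.195709.
Step 6: alpha = 0.05. fail to reject H0.

R = 6, z = -1.2939, p = 0.195709, fail to reject H0.


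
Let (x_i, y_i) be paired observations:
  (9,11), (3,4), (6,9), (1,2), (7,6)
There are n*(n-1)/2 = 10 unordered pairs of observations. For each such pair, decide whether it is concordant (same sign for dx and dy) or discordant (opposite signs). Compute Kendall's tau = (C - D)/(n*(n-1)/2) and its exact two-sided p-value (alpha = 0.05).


Step 1: Enumerate the 10 unordered pairs (i,j) with i<j and classify each by sign(x_j-x_i) * sign(y_j-y_i).
  (1,2):dx=-6,dy=-7->C; (1,3):dx=-3,dy=-2->C; (1,4):dx=-8,dy=-9->C; (1,5):dx=-2,dy=-5->C
  (2,3):dx=+3,dy=+5->C; (2,4):dx=-2,dy=-2->C; (2,5):dx=+4,dy=+2->C; (3,4):dx=-5,dy=-7->C
  (3,5):dx=+1,dy=-3->D; (4,5):dx=+6,dy=+4->C
Step 2: C = 9, D = 1, total pairs = 10.
Step 3: tau = (C - D)/(n(n-1)/2) = (9 - 1)/10 = 0.800000.
Step 4: Exact two-sided p-value (enumerate n! = 120 permutations of y under H0): p = 0.083333.
Step 5: alpha = 0.05. fail to reject H0.

tau_b = 0.8000 (C=9, D=1), p = 0.083333, fail to reject H0.


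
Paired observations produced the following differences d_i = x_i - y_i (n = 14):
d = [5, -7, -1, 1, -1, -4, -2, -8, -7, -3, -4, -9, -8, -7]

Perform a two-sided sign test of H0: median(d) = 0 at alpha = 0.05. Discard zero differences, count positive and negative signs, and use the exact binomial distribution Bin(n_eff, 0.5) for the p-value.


Step 1: Discard zero differences. Original n = 14; n_eff = number of nonzero differences = 14.
Nonzero differences (with sign): +5, -7, -1, +1, -1, -4, -2, -8, -7, -3, -4, -9, -8, -7
Step 2: Count signs: positive = 2, negative = 12.
Step 3: Under H0: P(positive) = 0.5, so the number of positives S ~ Bin(14, 0.5).
Step 4: Two-sided exact p-value = sum of Bin(14,0.5) probabilities at or below the observed probability = 0.012939.
Step 5: alpha = 0.05. reject H0.

n_eff = 14, pos = 2, neg = 12, p = 0.012939, reject H0.


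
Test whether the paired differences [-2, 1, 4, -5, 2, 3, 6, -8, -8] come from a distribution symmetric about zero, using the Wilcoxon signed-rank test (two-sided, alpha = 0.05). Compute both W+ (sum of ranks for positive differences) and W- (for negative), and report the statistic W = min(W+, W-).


Step 1: Drop any zero differences (none here) and take |d_i|.
|d| = [2, 1, 4, 5, 2, 3, 6, 8, 8]
Step 2: Midrank |d_i| (ties get averaged ranks).
ranks: |2|->2.5, |1|->1, |4|->5, |5|->6, |2|->2.5, |3|->4, |6|->7, |8|->8.5, |8|->8.5
Step 3: Attach original signs; sum ranks with positive sign and with negative sign.
W+ = 1 + 5 + 2.5 + 4 + 7 = 19.5
W- = 2.5 + 6 + 8.5 + 8.5 = 25.5
(Check: W+ + W- = 45 should equal n(n+1)/2 = 45.)
Step 4: Test statistic W = min(W+, W-) = 19.5.
Step 5: Ties in |d|, so use the tie-corrected normal approximation.
        E[W] = n(n+1)/4 = 9*10/4 = 22.5.
        Tie groups: |d|=2 (t=2), |d|=8 (t=2); sum(t^3 - t) = 12.
        Var[W] = n(n+1)(2n+1)/24 - sum(t^3-t)/48 = 1710/24 - 12/48 = 71.
        z = (W - E[W]) / sqrt(Var[W]) = (19.5 - 22.5) / 8.4261 = -0.3560.
        Two-sided p = 2*Phi(z) = 0.721815.
Step 6: alpha = 0.05. fail to reject H0.

W+ = 19.5, W- = 25.5, W = min = 19.5, p = 0.721815, fail to reject H0.


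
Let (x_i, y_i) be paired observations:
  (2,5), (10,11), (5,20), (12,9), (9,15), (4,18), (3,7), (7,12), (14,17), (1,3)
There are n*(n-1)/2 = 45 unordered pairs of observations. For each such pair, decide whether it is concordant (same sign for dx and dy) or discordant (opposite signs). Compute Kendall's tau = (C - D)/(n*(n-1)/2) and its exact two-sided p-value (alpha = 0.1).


Step 1: Enumerate the 45 unordered pairs (i,j) with i<j and classify each by sign(x_j-x_i) * sign(y_j-y_i).
  (1,2):dx=+8,dy=+6->C; (1,3):dx=+3,dy=+15->C; (1,4):dx=+10,dy=+4->C; (1,5):dx=+7,dy=+10->C
  (1,6):dx=+2,dy=+13->C; (1,7):dx=+1,dy=+2->C; (1,8):dx=+5,dy=+7->C; (1,9):dx=+12,dy=+12->C
  (1,10):dx=-1,dy=-2->C; (2,3):dx=-5,dy=+9->D; (2,4):dx=+2,dy=-2->D; (2,5):dx=-1,dy=+4->D
  (2,6):dx=-6,dy=+7->D; (2,7):dx=-7,dy=-4->C; (2,8):dx=-3,dy=+1->D; (2,9):dx=+4,dy=+6->C
  (2,10):dx=-9,dy=-8->C; (3,4):dx=+7,dy=-11->D; (3,5):dx=+4,dy=-5->D; (3,6):dx=-1,dy=-2->C
  (3,7):dx=-2,dy=-13->C; (3,8):dx=+2,dy=-8->D; (3,9):dx=+9,dy=-3->D; (3,10):dx=-4,dy=-17->C
  (4,5):dx=-3,dy=+6->D; (4,6):dx=-8,dy=+9->D; (4,7):dx=-9,dy=-2->C; (4,8):dx=-5,dy=+3->D
  (4,9):dx=+2,dy=+8->C; (4,10):dx=-11,dy=-6->C; (5,6):dx=-5,dy=+3->D; (5,7):dx=-6,dy=-8->C
  (5,8):dx=-2,dy=-3->C; (5,9):dx=+5,dy=+2->C; (5,10):dx=-8,dy=-12->C; (6,7):dx=-1,dy=-11->C
  (6,8):dx=+3,dy=-6->D; (6,9):dx=+10,dy=-1->D; (6,10):dx=-3,dy=-15->C; (7,8):dx=+4,dy=+5->C
  (7,9):dx=+11,dy=+10->C; (7,10):dx=-2,dy=-4->C; (8,9):dx=+7,dy=+5->C; (8,10):dx=-6,dy=-9->C
  (9,10):dx=-13,dy=-14->C
Step 2: C = 30, D = 15, total pairs = 45.
Step 3: tau = (C - D)/(n(n-1)/2) = (30 - 15)/45 = 0.333333.
Step 4: Exact two-sided p-value (enumerate n! = 3628800 permutations of y under H0): p = 0.216373.
Step 5: alpha = 0.1. fail to reject H0.

tau_b = 0.3333 (C=30, D=15), p = 0.216373, fail to reject H0.


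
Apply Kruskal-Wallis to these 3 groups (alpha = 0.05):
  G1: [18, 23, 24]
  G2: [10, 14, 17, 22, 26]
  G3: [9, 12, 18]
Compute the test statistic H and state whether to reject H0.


Step 1: Combine all N = 11 observations and assign midranks.
sorted (value, group, rank): (9,G3,1), (10,G2,2), (12,G3,3), (14,G2,4), (17,G2,5), (18,G1,6.5), (18,G3,6.5), (22,G2,8), (23,G1,9), (24,G1,10), (26,G2,11)
Step 2: Sum ranks within each group.
R_1 = 25.5 (n_1 = 3)
R_2 = 30 (n_2 = 5)
R_3 = 10.5 (n_3 = 3)
Step 3: H = 12/(N(N+1)) * sum(R_i^2/n_i) - 3(N+1)
     = 12/(11*12) * (25.5^2/3 + 30^2/5 + 10.5^2/3) - 3*12
     = 0.090909 * 433.5 - 36
     = 3.409091.
Step 4: Ties present; correction factor C = 1 - 6/(11^3 - 11) = 0.995455. Corrected H = 3.409091 / 0.995455 = 3.424658.
Step 5: Under H0, H ~ chi^2(2); p-value = 0.180445.
Step 6: alpha = 0.05. fail to reject H0.

H = 3.4247, df = 2, p = 0.180445, fail to reject H0.


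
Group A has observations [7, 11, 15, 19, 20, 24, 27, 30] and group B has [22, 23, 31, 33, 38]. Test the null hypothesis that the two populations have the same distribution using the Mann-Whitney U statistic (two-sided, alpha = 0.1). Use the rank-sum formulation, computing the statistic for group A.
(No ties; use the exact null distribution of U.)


Step 1: Combine and sort all 13 observations; assign midranks.
sorted (value, group): (7,X), (11,X), (15,X), (19,X), (20,X), (22,Y), (23,Y), (24,X), (27,X), (30,X), (31,Y), (33,Y), (38,Y)
ranks: 7->1, 11->2, 15->3, 19->4, 20->5, 22->6, 23->7, 24->8, 27->9, 30->10, 31->11, 33->12, 38->13
Step 2: Rank sum for X: R1 = 1 + 2 + 3 + 4 + 5 + 8 + 9 + 10 = 42.
Step 3: U_X = R1 - n1(n1+1)/2 = 42 - 8*9/2 = 42 - 36 = 6.
       U_Y = n1*n2 - U_X = 40 - 6 = 34.
Step 4: No ties, so the exact null distribution of U (based on enumerating the C(13,8) = 1287 equally likely rank assignments) gives the two-sided p-value.
Step 5: p-value = 0.045066; compare to alpha = 0.1. reject H0.

U_X = 6, p = 0.045066, reject H0 at alpha = 0.1.


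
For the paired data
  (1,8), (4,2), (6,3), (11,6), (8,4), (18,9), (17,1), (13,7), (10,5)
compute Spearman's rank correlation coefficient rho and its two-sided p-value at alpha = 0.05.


Step 1: Rank x and y separately (midranks; no ties here).
rank(x): 1->1, 4->2, 6->3, 11->6, 8->4, 18->9, 17->8, 13->7, 10->5
rank(y): 8->8, 2->2, 3->3, 6->6, 4->4, 9->9, 1->1, 7->7, 5->5
Step 2: d_i = R_x(i) - R_y(i); compute d_i^2.
  (1-8)^2=49, (2-2)^2=0, (3-3)^2=0, (6-6)^2=0, (4-4)^2=0, (9-9)^2=0, (8-1)^2=49, (7-7)^2=0, (5-5)^2=0
sum(d^2) = 98.
Step 3: rho = 1 - 6*98 / (9*(9^2 - 1)) = 1 - 588/720 = 0.183333.
Step 4: Under H0, t = rho * sqrt((n-2)/(1-rho^2)) = 0.4934 ~ t(7).
Step 5: Two-sided p-value from the t-distribution with 7 df = 0.636820.
Step 6: alpha = 0.05. fail to reject H0.

rho = 0.1833, p = 0.636820, fail to reject H0 at alpha = 0.05.


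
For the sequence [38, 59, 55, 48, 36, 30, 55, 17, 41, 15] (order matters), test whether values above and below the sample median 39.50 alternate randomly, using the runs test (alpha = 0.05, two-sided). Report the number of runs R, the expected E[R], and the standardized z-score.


Step 1: Compute median = 39.50; label A = above, B = below.
Labels in order: BAAABBABAB  (n_A = 5, n_B = 5)
Step 2: Count runs R = 7.
Step 3: Under H0 (random ordering), E[R] = 2*n_A*n_B/(n_A+n_B) + 1 = 2*5*5/10 + 1 = 6.0000.
        Var[R] = 2*n_A*n_B*(2*n_A*n_B - n_A - n_B) / ((n_A+n_B)^2 * (n_A+n_B-1)) = 2000/900 = 2.2222.
        SD[R] = 1.4907.
Step 4: Continuity-corrected z = (R - 0.5 - E[R]) / SD[R] = (7 - 0.5 - 6.0000) / 1.4907 = 0.3354.
Step 5: Two-sided p-value via normal approximation = 2*(1 - Phi(|z|)) = 0.737316.
Step 6: alpha = 0.05. fail to reject H0.

R = 7, z = 0.3354, p = 0.737316, fail to reject H0.


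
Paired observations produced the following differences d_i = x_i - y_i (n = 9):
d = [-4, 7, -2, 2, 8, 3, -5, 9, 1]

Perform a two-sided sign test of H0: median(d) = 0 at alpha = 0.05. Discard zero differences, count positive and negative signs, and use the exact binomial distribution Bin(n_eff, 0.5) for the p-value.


Step 1: Discard zero differences. Original n = 9; n_eff = number of nonzero differences = 9.
Nonzero differences (with sign): -4, +7, -2, +2, +8, +3, -5, +9, +1
Step 2: Count signs: positive = 6, negative = 3.
Step 3: Under H0: P(positive) = 0.5, so the number of positives S ~ Bin(9, 0.5).
Step 4: Two-sided exact p-value = sum of Bin(9,0.5) probabilities at or below the observed probability = 0.507812.
Step 5: alpha = 0.05. fail to reject H0.

n_eff = 9, pos = 6, neg = 3, p = 0.507812, fail to reject H0.


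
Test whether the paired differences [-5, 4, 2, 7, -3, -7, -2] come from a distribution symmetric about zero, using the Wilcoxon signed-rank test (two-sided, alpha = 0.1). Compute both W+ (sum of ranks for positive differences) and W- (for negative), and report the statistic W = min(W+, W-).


Step 1: Drop any zero differences (none here) and take |d_i|.
|d| = [5, 4, 2, 7, 3, 7, 2]
Step 2: Midrank |d_i| (ties get averaged ranks).
ranks: |5|->5, |4|->4, |2|->1.5, |7|->6.5, |3|->3, |7|->6.5, |2|->1.5
Step 3: Attach original signs; sum ranks with positive sign and with negative sign.
W+ = 4 + 1.5 + 6.5 = 12
W- = 5 + 3 + 6.5 + 1.5 = 16
(Check: W+ + W- = 28 should equal n(n+1)/2 = 28.)
Step 4: Test statistic W = min(W+, W-) = 12.
Step 5: Ties in |d|, so use the tie-corrected normal approximation.
        E[W] = n(n+1)/4 = 7*8/4 = 14.
        Tie groups: |d|=2 (t=2), |d|=7 (t=2); sum(t^3 - t) = 12.
        Var[W] = n(n+1)(2n+1)/24 - sum(t^3-t)/48 = 840/24 - 12/48 = 34.75.
        z = (W - E[W]) / sqrt(Var[W]) = (12 - 14) / 5.8949 = -0.3393.
        Two-sided p = 2*Phi(z) = 0.734402.
Step 6: alpha = 0.1. fail to reject H0.

W+ = 12, W- = 16, W = min = 12, p = 0.734402, fail to reject H0.


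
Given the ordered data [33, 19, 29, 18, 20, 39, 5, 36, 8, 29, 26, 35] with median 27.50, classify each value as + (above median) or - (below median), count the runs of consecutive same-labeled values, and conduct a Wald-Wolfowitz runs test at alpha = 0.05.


Step 1: Compute median = 27.50; label A = above, B = below.
Labels in order: ABABBABABABA  (n_A = 6, n_B = 6)
Step 2: Count runs R = 11.
Step 3: Under H0 (random ordering), E[R] = 2*n_A*n_B/(n_A+n_B) + 1 = 2*6*6/12 + 1 = 7.0000.
        Var[R] = 2*n_A*n_B*(2*n_A*n_B - n_A - n_B) / ((n_A+n_B)^2 * (n_A+n_B-1)) = 4320/1584 = 2.7273.
        SD[R] = 1.6514.
Step 4: Continuity-corrected z = (R - 0.5 - E[R]) / SD[R] = (11 - 0.5 - 7.0000) / 1.6514 = 2.1194.
Step 5: Two-sided p-value via normal approximation = 2*(1 - Phi(|z|)) = 0.034060.
Step 6: alpha = 0.05. reject H0.

R = 11, z = 2.1194, p = 0.034060, reject H0.


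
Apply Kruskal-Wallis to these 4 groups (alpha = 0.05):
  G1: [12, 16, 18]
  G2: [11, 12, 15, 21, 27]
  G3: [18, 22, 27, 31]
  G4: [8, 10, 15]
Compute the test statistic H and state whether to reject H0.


Step 1: Combine all N = 15 observations and assign midranks.
sorted (value, group, rank): (8,G4,1), (10,G4,2), (11,G2,3), (12,G1,4.5), (12,G2,4.5), (15,G2,6.5), (15,G4,6.5), (16,G1,8), (18,G1,9.5), (18,G3,9.5), (21,G2,11), (22,G3,12), (27,G2,13.5), (27,G3,13.5), (31,G3,15)
Step 2: Sum ranks within each group.
R_1 = 22 (n_1 = 3)
R_2 = 38.5 (n_2 = 5)
R_3 = 50 (n_3 = 4)
R_4 = 9.5 (n_4 = 3)
Step 3: H = 12/(N(N+1)) * sum(R_i^2/n_i) - 3(N+1)
     = 12/(15*16) * (22^2/3 + 38.5^2/5 + 50^2/4 + 9.5^2/3) - 3*16
     = 0.050000 * 1112.87 - 48
     = 7.643333.
Step 4: Ties present; correction factor C = 1 - 24/(15^3 - 15) = 0.992857. Corrected H = 7.643333 / 0.992857 = 7.698321.
Step 5: Under H0, H ~ chi^2(3); p-value = 0.052676.
Step 6: alpha = 0.05. fail to reject H0.

H = 7.6983, df = 3, p = 0.052676, fail to reject H0.


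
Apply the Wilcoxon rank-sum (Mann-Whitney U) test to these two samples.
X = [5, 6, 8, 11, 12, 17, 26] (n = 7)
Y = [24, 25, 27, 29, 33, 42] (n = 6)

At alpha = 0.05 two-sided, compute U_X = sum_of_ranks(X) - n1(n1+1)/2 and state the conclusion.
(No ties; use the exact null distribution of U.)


Step 1: Combine and sort all 13 observations; assign midranks.
sorted (value, group): (5,X), (6,X), (8,X), (11,X), (12,X), (17,X), (24,Y), (25,Y), (26,X), (27,Y), (29,Y), (33,Y), (42,Y)
ranks: 5->1, 6->2, 8->3, 11->4, 12->5, 17->6, 24->7, 25->8, 26->9, 27->10, 29->11, 33->12, 42->13
Step 2: Rank sum for X: R1 = 1 + 2 + 3 + 4 + 5 + 6 + 9 = 30.
Step 3: U_X = R1 - n1(n1+1)/2 = 30 - 7*8/2 = 30 - 28 = 2.
       U_Y = n1*n2 - U_X = 42 - 2 = 40.
Step 4: No ties, so the exact null distribution of U (based on enumerating the C(13,7) = 1716 equally likely rank assignments) gives the two-sided p-value.
Step 5: p-value = 0.004662; compare to alpha = 0.05. reject H0.

U_X = 2, p = 0.004662, reject H0 at alpha = 0.05.


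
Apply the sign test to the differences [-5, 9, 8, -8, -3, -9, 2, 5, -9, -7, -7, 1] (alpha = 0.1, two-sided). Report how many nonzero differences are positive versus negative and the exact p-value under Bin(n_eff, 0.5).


Step 1: Discard zero differences. Original n = 12; n_eff = number of nonzero differences = 12.
Nonzero differences (with sign): -5, +9, +8, -8, -3, -9, +2, +5, -9, -7, -7, +1
Step 2: Count signs: positive = 5, negative = 7.
Step 3: Under H0: P(positive) = 0.5, so the number of positives S ~ Bin(12, 0.5).
Step 4: Two-sided exact p-value = sum of Bin(12,0.5) probabilities at or below the observed probability = 0.774414.
Step 5: alpha = 0.1. fail to reject H0.

n_eff = 12, pos = 5, neg = 7, p = 0.774414, fail to reject H0.


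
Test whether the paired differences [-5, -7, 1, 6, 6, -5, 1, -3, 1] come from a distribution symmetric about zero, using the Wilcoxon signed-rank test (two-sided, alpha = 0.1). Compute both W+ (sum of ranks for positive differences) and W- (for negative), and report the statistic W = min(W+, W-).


Step 1: Drop any zero differences (none here) and take |d_i|.
|d| = [5, 7, 1, 6, 6, 5, 1, 3, 1]
Step 2: Midrank |d_i| (ties get averaged ranks).
ranks: |5|->5.5, |7|->9, |1|->2, |6|->7.5, |6|->7.5, |5|->5.5, |1|->2, |3|->4, |1|->2
Step 3: Attach original signs; sum ranks with positive sign and with negative sign.
W+ = 2 + 7.5 + 7.5 + 2 + 2 = 21
W- = 5.5 + 9 + 5.5 + 4 = 24
(Check: W+ + W- = 45 should equal n(n+1)/2 = 45.)
Step 4: Test statistic W = min(W+, W-) = 21.
Step 5: Ties in |d|, so use the tie-corrected normal approximation.
        E[W] = n(n+1)/4 = 9*10/4 = 22.5.
        Tie groups: |d|=1 (t=3), |d|=5 (t=2), |d|=6 (t=2); sum(t^3 - t) = 36.
        Var[W] = n(n+1)(2n+1)/24 - sum(t^3-t)/48 = 1710/24 - 36/48 = 70.5.
        z = (W - E[W]) / sqrt(Var[W]) = (21 - 22.5) / 8.3964 = -0.1786.
        Two-sided p = 2*Phi(z) = 0.858215.
Step 6: alpha = 0.1. fail to reject H0.

W+ = 21, W- = 24, W = min = 21, p = 0.858215, fail to reject H0.


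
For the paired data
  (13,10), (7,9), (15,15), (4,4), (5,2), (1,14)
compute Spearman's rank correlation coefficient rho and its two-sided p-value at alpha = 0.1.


Step 1: Rank x and y separately (midranks; no ties here).
rank(x): 13->5, 7->4, 15->6, 4->2, 5->3, 1->1
rank(y): 10->4, 9->3, 15->6, 4->2, 2->1, 14->5
Step 2: d_i = R_x(i) - R_y(i); compute d_i^2.
  (5-4)^2=1, (4-3)^2=1, (6-6)^2=0, (2-2)^2=0, (3-1)^2=4, (1-5)^2=16
sum(d^2) = 22.
Step 3: rho = 1 - 6*22 / (6*(6^2 - 1)) = 1 - 132/210 = 0.371429.
Step 4: Under H0, t = rho * sqrt((n-2)/(1-rho^2)) = 0.8001 ~ t(4).
Step 5: Two-sided p-value from the t-distribution with 4 df = 0.468478.
Step 6: alpha = 0.1. fail to reject H0.

rho = 0.3714, p = 0.468478, fail to reject H0 at alpha = 0.1.


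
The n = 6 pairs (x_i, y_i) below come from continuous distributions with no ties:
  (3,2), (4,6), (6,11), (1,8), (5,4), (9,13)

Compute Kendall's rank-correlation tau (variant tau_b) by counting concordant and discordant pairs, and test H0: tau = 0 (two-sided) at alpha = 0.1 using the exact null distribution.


Step 1: Enumerate the 15 unordered pairs (i,j) with i<j and classify each by sign(x_j-x_i) * sign(y_j-y_i).
  (1,2):dx=+1,dy=+4->C; (1,3):dx=+3,dy=+9->C; (1,4):dx=-2,dy=+6->D; (1,5):dx=+2,dy=+2->C
  (1,6):dx=+6,dy=+11->C; (2,3):dx=+2,dy=+5->C; (2,4):dx=-3,dy=+2->D; (2,5):dx=+1,dy=-2->D
  (2,6):dx=+5,dy=+7->C; (3,4):dx=-5,dy=-3->C; (3,5):dx=-1,dy=-7->C; (3,6):dx=+3,dy=+2->C
  (4,5):dx=+4,dy=-4->D; (4,6):dx=+8,dy=+5->C; (5,6):dx=+4,dy=+9->C
Step 2: C = 11, D = 4, total pairs = 15.
Step 3: tau = (C - D)/(n(n-1)/2) = (11 - 4)/15 = 0.466667.
Step 4: Exact two-sided p-value (enumerate n! = 720 permutations of y under H0): p = 0.272222.
Step 5: alpha = 0.1. fail to reject H0.

tau_b = 0.4667 (C=11, D=4), p = 0.272222, fail to reject H0.


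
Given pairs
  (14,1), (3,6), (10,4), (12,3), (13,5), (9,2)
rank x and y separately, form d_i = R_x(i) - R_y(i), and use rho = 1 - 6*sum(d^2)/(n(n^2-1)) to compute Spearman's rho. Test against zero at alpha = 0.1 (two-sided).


Step 1: Rank x and y separately (midranks; no ties here).
rank(x): 14->6, 3->1, 10->3, 12->4, 13->5, 9->2
rank(y): 1->1, 6->6, 4->4, 3->3, 5->5, 2->2
Step 2: d_i = R_x(i) - R_y(i); compute d_i^2.
  (6-1)^2=25, (1-6)^2=25, (3-4)^2=1, (4-3)^2=1, (5-5)^2=0, (2-2)^2=0
sum(d^2) = 52.
Step 3: rho = 1 - 6*52 / (6*(6^2 - 1)) = 1 - 312/210 = -0.485714.
Step 4: Under H0, t = rho * sqrt((n-2)/(1-rho^2)) = -1.1113 ~ t(4).
Step 5: Two-sided p-value from the t-distribution with 4 df = 0.328723.
Step 6: alpha = 0.1. fail to reject H0.

rho = -0.4857, p = 0.328723, fail to reject H0 at alpha = 0.1.


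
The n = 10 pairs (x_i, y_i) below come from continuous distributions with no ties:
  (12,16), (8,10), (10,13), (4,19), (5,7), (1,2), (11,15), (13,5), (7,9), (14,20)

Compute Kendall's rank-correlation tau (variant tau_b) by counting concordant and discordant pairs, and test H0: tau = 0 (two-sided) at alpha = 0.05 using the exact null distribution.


Step 1: Enumerate the 45 unordered pairs (i,j) with i<j and classify each by sign(x_j-x_i) * sign(y_j-y_i).
  (1,2):dx=-4,dy=-6->C; (1,3):dx=-2,dy=-3->C; (1,4):dx=-8,dy=+3->D; (1,5):dx=-7,dy=-9->C
  (1,6):dx=-11,dy=-14->C; (1,7):dx=-1,dy=-1->C; (1,8):dx=+1,dy=-11->D; (1,9):dx=-5,dy=-7->C
  (1,10):dx=+2,dy=+4->C; (2,3):dx=+2,dy=+3->C; (2,4):dx=-4,dy=+9->D; (2,5):dx=-3,dy=-3->C
  (2,6):dx=-7,dy=-8->C; (2,7):dx=+3,dy=+5->C; (2,8):dx=+5,dy=-5->D; (2,9):dx=-1,dy=-1->C
  (2,10):dx=+6,dy=+10->C; (3,4):dx=-6,dy=+6->D; (3,5):dx=-5,dy=-6->C; (3,6):dx=-9,dy=-11->C
  (3,7):dx=+1,dy=+2->C; (3,8):dx=+3,dy=-8->D; (3,9):dx=-3,dy=-4->C; (3,10):dx=+4,dy=+7->C
  (4,5):dx=+1,dy=-12->D; (4,6):dx=-3,dy=-17->C; (4,7):dx=+7,dy=-4->D; (4,8):dx=+9,dy=-14->D
  (4,9):dx=+3,dy=-10->D; (4,10):dx=+10,dy=+1->C; (5,6):dx=-4,dy=-5->C; (5,7):dx=+6,dy=+8->C
  (5,8):dx=+8,dy=-2->D; (5,9):dx=+2,dy=+2->C; (5,10):dx=+9,dy=+13->C; (6,7):dx=+10,dy=+13->C
  (6,8):dx=+12,dy=+3->C; (6,9):dx=+6,dy=+7->C; (6,10):dx=+13,dy=+18->C; (7,8):dx=+2,dy=-10->D
  (7,9):dx=-4,dy=-6->C; (7,10):dx=+3,dy=+5->C; (8,9):dx=-6,dy=+4->D; (8,10):dx=+1,dy=+15->C
  (9,10):dx=+7,dy=+11->C
Step 2: C = 32, D = 13, total pairs = 45.
Step 3: tau = (C - D)/(n(n-1)/2) = (32 - 13)/45 = 0.422222.
Step 4: Exact two-sided p-value (enumerate n! = 3628800 permutations of y under H0): p = 0.108313.
Step 5: alpha = 0.05. fail to reject H0.

tau_b = 0.4222 (C=32, D=13), p = 0.108313, fail to reject H0.


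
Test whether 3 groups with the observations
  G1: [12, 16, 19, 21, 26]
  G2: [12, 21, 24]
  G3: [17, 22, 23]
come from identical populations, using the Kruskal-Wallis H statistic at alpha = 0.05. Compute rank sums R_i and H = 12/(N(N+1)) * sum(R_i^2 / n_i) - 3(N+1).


Step 1: Combine all N = 11 observations and assign midranks.
sorted (value, group, rank): (12,G1,1.5), (12,G2,1.5), (16,G1,3), (17,G3,4), (19,G1,5), (21,G1,6.5), (21,G2,6.5), (22,G3,8), (23,G3,9), (24,G2,10), (26,G1,11)
Step 2: Sum ranks within each group.
R_1 = 27 (n_1 = 5)
R_2 = 18 (n_2 = 3)
R_3 = 21 (n_3 = 3)
Step 3: H = 12/(N(N+1)) * sum(R_i^2/n_i) - 3(N+1)
     = 12/(11*12) * (27^2/5 + 18^2/3 + 21^2/3) - 3*12
     = 0.090909 * 400.8 - 36
     = 0.436364.
Step 4: Ties present; correction factor C = 1 - 12/(11^3 - 11) = 0.990909. Corrected H = 0.436364 / 0.990909 = 0.440367.
Step 5: Under H0, H ~ chi^2(2); p-value = 0.802372.
Step 6: alpha = 0.05. fail to reject H0.

H = 0.4404, df = 2, p = 0.802372, fail to reject H0.


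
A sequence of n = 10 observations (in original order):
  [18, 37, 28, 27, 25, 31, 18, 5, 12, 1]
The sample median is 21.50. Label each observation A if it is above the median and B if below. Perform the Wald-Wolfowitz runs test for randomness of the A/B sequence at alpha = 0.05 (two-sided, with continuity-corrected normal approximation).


Step 1: Compute median = 21.50; label A = above, B = below.
Labels in order: BAAAAABBBB  (n_A = 5, n_B = 5)
Step 2: Count runs R = 3.
Step 3: Under H0 (random ordering), E[R] = 2*n_A*n_B/(n_A+n_B) + 1 = 2*5*5/10 + 1 = 6.0000.
        Var[R] = 2*n_A*n_B*(2*n_A*n_B - n_A - n_B) / ((n_A+n_B)^2 * (n_A+n_B-1)) = 2000/900 = 2.2222.
        SD[R] = 1.4907.
Step 4: Continuity-corrected z = (R + 0.5 - E[R]) / SD[R] = (3 + 0.5 - 6.0000) / 1.4907 = -1.6771.
Step 5: Two-sided p-value via normal approximation = 2*(1 - Phi(|z|)) = 0.093533.
Step 6: alpha = 0.05. fail to reject H0.

R = 3, z = -1.6771, p = 0.093533, fail to reject H0.


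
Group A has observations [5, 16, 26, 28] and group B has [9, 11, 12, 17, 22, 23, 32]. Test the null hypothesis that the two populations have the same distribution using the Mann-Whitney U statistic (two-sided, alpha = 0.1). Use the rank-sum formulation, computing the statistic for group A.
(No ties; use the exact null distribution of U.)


Step 1: Combine and sort all 11 observations; assign midranks.
sorted (value, group): (5,X), (9,Y), (11,Y), (12,Y), (16,X), (17,Y), (22,Y), (23,Y), (26,X), (28,X), (32,Y)
ranks: 5->1, 9->2, 11->3, 12->4, 16->5, 17->6, 22->7, 23->8, 26->9, 28->10, 32->11
Step 2: Rank sum for X: R1 = 1 + 5 + 9 + 10 = 25.
Step 3: U_X = R1 - n1(n1+1)/2 = 25 - 4*5/2 = 25 - 10 = 15.
       U_Y = n1*n2 - U_X = 28 - 15 = 13.
Step 4: No ties, so the exact null distribution of U (based on enumerating the C(11,4) = 330 equally likely rank assignments) gives the two-sided p-value.
Step 5: p-value = 0.927273; compare to alpha = 0.1. fail to reject H0.

U_X = 15, p = 0.927273, fail to reject H0 at alpha = 0.1.


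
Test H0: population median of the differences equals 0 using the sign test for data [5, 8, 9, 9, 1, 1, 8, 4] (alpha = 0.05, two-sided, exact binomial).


Step 1: Discard zero differences. Original n = 8; n_eff = number of nonzero differences = 8.
Nonzero differences (with sign): +5, +8, +9, +9, +1, +1, +8, +4
Step 2: Count signs: positive = 8, negative = 0.
Step 3: Under H0: P(positive) = 0.5, so the number of positives S ~ Bin(8, 0.5).
Step 4: Two-sided exact p-value = sum of Bin(8,0.5) probabilities at or below the observed probability = 0.007812.
Step 5: alpha = 0.05. reject H0.

n_eff = 8, pos = 8, neg = 0, p = 0.007812, reject H0.


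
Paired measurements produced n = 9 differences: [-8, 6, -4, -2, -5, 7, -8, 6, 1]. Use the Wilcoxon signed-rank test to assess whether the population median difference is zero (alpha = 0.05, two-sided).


Step 1: Drop any zero differences (none here) and take |d_i|.
|d| = [8, 6, 4, 2, 5, 7, 8, 6, 1]
Step 2: Midrank |d_i| (ties get averaged ranks).
ranks: |8|->8.5, |6|->5.5, |4|->3, |2|->2, |5|->4, |7|->7, |8|->8.5, |6|->5.5, |1|->1
Step 3: Attach original signs; sum ranks with positive sign and with negative sign.
W+ = 5.5 + 7 + 5.5 + 1 = 19
W- = 8.5 + 3 + 2 + 4 + 8.5 = 26
(Check: W+ + W- = 45 should equal n(n+1)/2 = 45.)
Step 4: Test statistic W = min(W+, W-) = 19.
Step 5: Ties in |d|, so use the tie-corrected normal approximation.
        E[W] = n(n+1)/4 = 9*10/4 = 22.5.
        Tie groups: |d|=6 (t=2), |d|=8 (t=2); sum(t^3 - t) = 12.
        Var[W] = n(n+1)(2n+1)/24 - sum(t^3-t)/48 = 1710/24 - 12/48 = 71.
        z = (W - E[W]) / sqrt(Var[W]) = (19 - 22.5) / 8.4261 = -0.4154.
        Two-sided p = 2*Phi(z) = 0.677868.
Step 6: alpha = 0.05. fail to reject H0.

W+ = 19, W- = 26, W = min = 19, p = 0.677868, fail to reject H0.


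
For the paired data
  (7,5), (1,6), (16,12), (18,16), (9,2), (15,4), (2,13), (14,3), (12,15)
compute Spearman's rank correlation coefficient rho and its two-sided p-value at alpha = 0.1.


Step 1: Rank x and y separately (midranks; no ties here).
rank(x): 7->3, 1->1, 16->8, 18->9, 9->4, 15->7, 2->2, 14->6, 12->5
rank(y): 5->4, 6->5, 12->6, 16->9, 2->1, 4->3, 13->7, 3->2, 15->8
Step 2: d_i = R_x(i) - R_y(i); compute d_i^2.
  (3-4)^2=1, (1-5)^2=16, (8-6)^2=4, (9-9)^2=0, (4-1)^2=9, (7-3)^2=16, (2-7)^2=25, (6-2)^2=16, (5-8)^2=9
sum(d^2) = 96.
Step 3: rho = 1 - 6*96 / (9*(9^2 - 1)) = 1 - 576/720 = 0.200000.
Step 4: Under H0, t = rho * sqrt((n-2)/(1-rho^2)) = 0.5401 ~ t(7).
Step 5: Two-sided p-value from the t-distribution with 7 df = 0.605901.
Step 6: alpha = 0.1. fail to reject H0.

rho = 0.2000, p = 0.605901, fail to reject H0 at alpha = 0.1.


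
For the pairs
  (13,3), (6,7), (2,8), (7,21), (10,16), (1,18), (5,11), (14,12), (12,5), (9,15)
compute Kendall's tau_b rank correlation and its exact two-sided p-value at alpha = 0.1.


Step 1: Enumerate the 45 unordered pairs (i,j) with i<j and classify each by sign(x_j-x_i) * sign(y_j-y_i).
  (1,2):dx=-7,dy=+4->D; (1,3):dx=-11,dy=+5->D; (1,4):dx=-6,dy=+18->D; (1,5):dx=-3,dy=+13->D
  (1,6):dx=-12,dy=+15->D; (1,7):dx=-8,dy=+8->D; (1,8):dx=+1,dy=+9->C; (1,9):dx=-1,dy=+2->D
  (1,10):dx=-4,dy=+12->D; (2,3):dx=-4,dy=+1->D; (2,4):dx=+1,dy=+14->C; (2,5):dx=+4,dy=+9->C
  (2,6):dx=-5,dy=+11->D; (2,7):dx=-1,dy=+4->D; (2,8):dx=+8,dy=+5->C; (2,9):dx=+6,dy=-2->D
  (2,10):dx=+3,dy=+8->C; (3,4):dx=+5,dy=+13->C; (3,5):dx=+8,dy=+8->C; (3,6):dx=-1,dy=+10->D
  (3,7):dx=+3,dy=+3->C; (3,8):dx=+12,dy=+4->C; (3,9):dx=+10,dy=-3->D; (3,10):dx=+7,dy=+7->C
  (4,5):dx=+3,dy=-5->D; (4,6):dx=-6,dy=-3->C; (4,7):dx=-2,dy=-10->C; (4,8):dx=+7,dy=-9->D
  (4,9):dx=+5,dy=-16->D; (4,10):dx=+2,dy=-6->D; (5,6):dx=-9,dy=+2->D; (5,7):dx=-5,dy=-5->C
  (5,8):dx=+4,dy=-4->D; (5,9):dx=+2,dy=-11->D; (5,10):dx=-1,dy=-1->C; (6,7):dx=+4,dy=-7->D
  (6,8):dx=+13,dy=-6->D; (6,9):dx=+11,dy=-13->D; (6,10):dx=+8,dy=-3->D; (7,8):dx=+9,dy=+1->C
  (7,9):dx=+7,dy=-6->D; (7,10):dx=+4,dy=+4->C; (8,9):dx=-2,dy=-7->C; (8,10):dx=-5,dy=+3->D
  (9,10):dx=-3,dy=+10->D
Step 2: C = 17, D = 28, total pairs = 45.
Step 3: tau = (C - D)/(n(n-1)/2) = (17 - 28)/45 = -0.244444.
Step 4: Exact two-sided p-value (enumerate n! = 3628800 permutations of y under H0): p = 0.380720.
Step 5: alpha = 0.1. fail to reject H0.

tau_b = -0.2444 (C=17, D=28), p = 0.380720, fail to reject H0.


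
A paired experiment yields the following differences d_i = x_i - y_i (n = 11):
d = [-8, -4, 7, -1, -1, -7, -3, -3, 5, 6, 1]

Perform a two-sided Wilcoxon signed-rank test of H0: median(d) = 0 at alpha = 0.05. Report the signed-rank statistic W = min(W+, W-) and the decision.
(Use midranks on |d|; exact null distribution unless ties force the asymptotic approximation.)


Step 1: Drop any zero differences (none here) and take |d_i|.
|d| = [8, 4, 7, 1, 1, 7, 3, 3, 5, 6, 1]
Step 2: Midrank |d_i| (ties get averaged ranks).
ranks: |8|->11, |4|->6, |7|->9.5, |1|->2, |1|->2, |7|->9.5, |3|->4.5, |3|->4.5, |5|->7, |6|->8, |1|->2
Step 3: Attach original signs; sum ranks with positive sign and with negative sign.
W+ = 9.5 + 7 + 8 + 2 = 26.5
W- = 11 + 6 + 2 + 2 + 9.5 + 4.5 + 4.5 = 39.5
(Check: W+ + W- = 66 should equal n(n+1)/2 = 66.)
Step 4: Test statistic W = min(W+, W-) = 26.5.
Step 5: Ties in |d|, so use the tie-corrected normal approximation.
        E[W] = n(n+1)/4 = 11*12/4 = 33.
        Tie groups: |d|=1 (t=3), |d|=3 (t=2), |d|=7 (t=2); sum(t^3 - t) = 36.
        Var[W] = n(n+1)(2n+1)/24 - sum(t^3-t)/48 = 3036/24 - 36/48 = 125.75.
        z = (W - E[W]) / sqrt(Var[W]) = (26.5 - 33) / 11.2138 = -0.5796.
        Two-sided p = 2*Phi(z) = 0.562157.
Step 6: alpha = 0.05. fail to reject H0.

W+ = 26.5, W- = 39.5, W = min = 26.5, p = 0.562157, fail to reject H0.


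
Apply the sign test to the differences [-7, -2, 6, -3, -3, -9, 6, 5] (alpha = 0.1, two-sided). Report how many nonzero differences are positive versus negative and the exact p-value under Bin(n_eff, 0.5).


Step 1: Discard zero differences. Original n = 8; n_eff = number of nonzero differences = 8.
Nonzero differences (with sign): -7, -2, +6, -3, -3, -9, +6, +5
Step 2: Count signs: positive = 3, negative = 5.
Step 3: Under H0: P(positive) = 0.5, so the number of positives S ~ Bin(8, 0.5).
Step 4: Two-sided exact p-value = sum of Bin(8,0.5) probabilities at or below the observed probability = 0.726562.
Step 5: alpha = 0.1. fail to reject H0.

n_eff = 8, pos = 3, neg = 5, p = 0.726562, fail to reject H0.


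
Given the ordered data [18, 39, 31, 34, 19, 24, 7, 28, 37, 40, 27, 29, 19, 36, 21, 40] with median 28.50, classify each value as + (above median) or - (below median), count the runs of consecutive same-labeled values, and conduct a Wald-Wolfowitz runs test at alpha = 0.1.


Step 1: Compute median = 28.50; label A = above, B = below.
Labels in order: BAAABBBBAABABABA  (n_A = 8, n_B = 8)
Step 2: Count runs R = 10.
Step 3: Under H0 (random ordering), E[R] = 2*n_A*n_B/(n_A+n_B) + 1 = 2*8*8/16 + 1 = 9.0000.
        Var[R] = 2*n_A*n_B*(2*n_A*n_B - n_A - n_B) / ((n_A+n_B)^2 * (n_A+n_B-1)) = 14336/3840 = 3.7333.
        SD[R] = 1.9322.
Step 4: Continuity-corrected z = (R - 0.5 - E[R]) / SD[R] = (10 - 0.5 - 9.0000) / 1.9322 = 0.2588.
Step 5: Two-sided p-value via normal approximation = 2*(1 - Phi(|z|)) = 0.795809.
Step 6: alpha = 0.1. fail to reject H0.

R = 10, z = 0.2588, p = 0.795809, fail to reject H0.


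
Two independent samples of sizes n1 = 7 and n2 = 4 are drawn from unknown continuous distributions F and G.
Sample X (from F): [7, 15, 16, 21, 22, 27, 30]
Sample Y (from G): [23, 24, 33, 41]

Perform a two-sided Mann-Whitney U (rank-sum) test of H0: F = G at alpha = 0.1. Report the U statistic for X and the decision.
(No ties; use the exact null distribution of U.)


Step 1: Combine and sort all 11 observations; assign midranks.
sorted (value, group): (7,X), (15,X), (16,X), (21,X), (22,X), (23,Y), (24,Y), (27,X), (30,X), (33,Y), (41,Y)
ranks: 7->1, 15->2, 16->3, 21->4, 22->5, 23->6, 24->7, 27->8, 30->9, 33->10, 41->11
Step 2: Rank sum for X: R1 = 1 + 2 + 3 + 4 + 5 + 8 + 9 = 32.
Step 3: U_X = R1 - n1(n1+1)/2 = 32 - 7*8/2 = 32 - 28 = 4.
       U_Y = n1*n2 - U_X = 28 - 4 = 24.
Step 4: No ties, so the exact null distribution of U (based on enumerating the C(11,7) = 330 equally likely rank assignments) gives the two-sided p-value.
Step 5: p-value = 0.072727; compare to alpha = 0.1. reject H0.

U_X = 4, p = 0.072727, reject H0 at alpha = 0.1.


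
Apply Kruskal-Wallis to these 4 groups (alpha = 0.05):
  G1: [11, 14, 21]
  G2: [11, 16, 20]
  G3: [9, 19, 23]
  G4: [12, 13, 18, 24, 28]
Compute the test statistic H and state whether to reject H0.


Step 1: Combine all N = 14 observations and assign midranks.
sorted (value, group, rank): (9,G3,1), (11,G1,2.5), (11,G2,2.5), (12,G4,4), (13,G4,5), (14,G1,6), (16,G2,7), (18,G4,8), (19,G3,9), (20,G2,10), (21,G1,11), (23,G3,12), (24,G4,13), (28,G4,14)
Step 2: Sum ranks within each group.
R_1 = 19.5 (n_1 = 3)
R_2 = 19.5 (n_2 = 3)
R_3 = 22 (n_3 = 3)
R_4 = 44 (n_4 = 5)
Step 3: H = 12/(N(N+1)) * sum(R_i^2/n_i) - 3(N+1)
     = 12/(14*15) * (19.5^2/3 + 19.5^2/3 + 22^2/3 + 44^2/5) - 3*15
     = 0.057143 * 802.033 - 45
     = 0.830476.
Step 4: Ties present; correction factor C = 1 - 6/(14^3 - 14) = 0.997802. Corrected H = 0.830476 / 0.997802 = 0.832305.
Step 5: Under H0, H ~ chi^2(3); p-value = 0.841725.
Step 6: alpha = 0.05. fail to reject H0.

H = 0.8323, df = 3, p = 0.841725, fail to reject H0.


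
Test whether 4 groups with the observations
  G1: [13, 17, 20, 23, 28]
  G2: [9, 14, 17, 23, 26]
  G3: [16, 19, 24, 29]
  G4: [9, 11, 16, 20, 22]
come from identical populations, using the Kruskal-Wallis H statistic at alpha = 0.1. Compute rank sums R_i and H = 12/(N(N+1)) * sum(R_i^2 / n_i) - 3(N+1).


Step 1: Combine all N = 19 observations and assign midranks.
sorted (value, group, rank): (9,G2,1.5), (9,G4,1.5), (11,G4,3), (13,G1,4), (14,G2,5), (16,G3,6.5), (16,G4,6.5), (17,G1,8.5), (17,G2,8.5), (19,G3,10), (20,G1,11.5), (20,G4,11.5), (22,G4,13), (23,G1,14.5), (23,G2,14.5), (24,G3,16), (26,G2,17), (28,G1,18), (29,G3,19)
Step 2: Sum ranks within each group.
R_1 = 56.5 (n_1 = 5)
R_2 = 46.5 (n_2 = 5)
R_3 = 51.5 (n_3 = 4)
R_4 = 35.5 (n_4 = 5)
Step 3: H = 12/(N(N+1)) * sum(R_i^2/n_i) - 3(N+1)
     = 12/(19*20) * (56.5^2/5 + 46.5^2/5 + 51.5^2/4 + 35.5^2/5) - 3*20
     = 0.031579 * 1986.01 - 60
     = 2.716184.
Step 4: Ties present; correction factor C = 1 - 30/(19^3 - 19) = 0.995614. Corrected H = 2.716184 / 0.995614 = 2.728150.
Step 5: Under H0, H ~ chi^2(3); p-value = 0.435465.
Step 6: alpha = 0.1. fail to reject H0.

H = 2.7281, df = 3, p = 0.435465, fail to reject H0.
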